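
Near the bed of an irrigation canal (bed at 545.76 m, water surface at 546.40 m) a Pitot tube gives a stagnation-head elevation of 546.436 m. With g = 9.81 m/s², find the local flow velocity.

Near the bed, under hydrostatic conditions, the piezometric head (z + ψ) equals the free-surface elevation, 546.40 m.
Velocity head = total − piezometric = 546.436 − 546.40 = 0.036 m.
v = √(2g·h_v) = √(2 × 9.81 × 0.036) = 0.840 m/s.

v ≈ 0.840 m/s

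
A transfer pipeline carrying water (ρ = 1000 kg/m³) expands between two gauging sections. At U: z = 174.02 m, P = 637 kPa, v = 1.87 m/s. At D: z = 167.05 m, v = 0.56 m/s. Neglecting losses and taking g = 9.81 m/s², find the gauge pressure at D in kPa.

Pressure head at U: ψ₁ = P₁/(ρg) = 637×1000 / (1000 × 9.81) = 64.93 m.
Velocity heads: v₁²/2g = 1.87²/19.62 = 0.178 m; v₂²/2g = 0.56²/19.62 = 0.016 m.
Total head H = z₁ + ψ₁ + v₁²/2g = 174.02 + 64.93 + 0.178 = 239.13 m.
ψ₂ = H − z₂ − v₂²/2g = 239.13 − 167.05 − 0.016 = 72.06 m.
P₂ = ρgψ₂ = 1000 × 9.81 × 72.06 ≈ 707 kPa.

P₂ ≈ 707 kPa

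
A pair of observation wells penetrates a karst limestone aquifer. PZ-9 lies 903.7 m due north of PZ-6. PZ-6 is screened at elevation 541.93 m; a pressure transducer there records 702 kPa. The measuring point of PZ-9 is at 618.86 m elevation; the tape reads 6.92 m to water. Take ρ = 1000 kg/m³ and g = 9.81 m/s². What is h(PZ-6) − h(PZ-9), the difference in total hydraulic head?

Pressure head at PZ-6: ψ = P/(ρg) = 702×1000 / (1000 × 9.81) = 71.56 m.
Total head at PZ-6: h = z + ψ = 541.93 + 71.56 = 613.49 m.
Total head at PZ-9: h = 618.86 − 6.92 = 611.94 m.
Head difference: h(PZ-6) − h(PZ-9) = 613.49 − 611.94 = 1.55 m.

Δh ≈ 1.55 m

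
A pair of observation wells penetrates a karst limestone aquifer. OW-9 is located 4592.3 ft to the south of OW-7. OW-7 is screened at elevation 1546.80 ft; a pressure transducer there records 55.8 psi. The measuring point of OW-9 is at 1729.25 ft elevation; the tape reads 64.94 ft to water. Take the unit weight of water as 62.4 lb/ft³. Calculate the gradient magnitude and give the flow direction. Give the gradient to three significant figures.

Pressure head at OW-7: ψ = 144·P/γ = 144 × 55.8 / 62.4 = 128.77 ft.
Total head at OW-7: h = z + ψ = 1546.80 + 128.77 = 1675.57 ft.
Total head at OW-9: h = 1729.25 − 64.94 = 1664.31 ft.
Head difference: h(OW-7) − h(OW-9) = 1675.57 − 1664.31 = 11.26 ft.
Hydraulic gradient: i = |Δh| / L = 11.26 / 4592.3 = 0.00245.
Flow is from higher to lower head: from OW-7 toward OW-9, i.e. toward the south.

i ≈ 0.00245; groundwater flows toward the south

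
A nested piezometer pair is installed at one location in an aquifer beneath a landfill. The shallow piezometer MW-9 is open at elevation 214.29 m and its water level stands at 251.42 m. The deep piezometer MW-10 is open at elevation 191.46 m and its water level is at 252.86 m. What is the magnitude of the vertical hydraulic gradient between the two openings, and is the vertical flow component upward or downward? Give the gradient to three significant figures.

|i_v| ≈ 0.0631; vertical flow is upward

Total head at MW-9: h = 251.42 m (water level in the standpipe).
Total head at MW-10: h = 252.86 m.
Δh = h(MW-9) − h(MW-10) = 251.42 − 252.86 = -1.44 m.
Vertical separation Δz = 214.29 − 191.46 = 22.83 m.
|i_v| = |Δh| / Δz = 1.44 / 22.83 = 0.0631.
Head is higher in the deep piezometer, so vertical flow is upward (discharge condition).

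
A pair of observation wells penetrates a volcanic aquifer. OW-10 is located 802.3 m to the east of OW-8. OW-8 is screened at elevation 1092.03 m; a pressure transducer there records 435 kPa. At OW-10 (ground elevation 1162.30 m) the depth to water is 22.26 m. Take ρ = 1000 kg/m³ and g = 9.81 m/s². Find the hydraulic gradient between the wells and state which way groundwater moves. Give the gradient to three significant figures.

Pressure head at OW-8: ψ = P/(ρg) = 435×1000 / (1000 × 9.81) = 44.34 m.
Total head at OW-8: h = z + ψ = 1092.03 + 44.34 = 1136.37 m.
Total head at OW-10: h = 1162.30 − 22.26 = 1140.04 m.
Head difference: h(OW-8) − h(OW-10) = 1136.37 − 1140.04 = -3.67 m.
Hydraulic gradient: i = |Δh| / L = 3.67 / 802.3 = 0.00457.
Flow is from higher to lower head: from OW-10 toward OW-8, i.e. toward the west.

i ≈ 0.00457; groundwater flows toward the west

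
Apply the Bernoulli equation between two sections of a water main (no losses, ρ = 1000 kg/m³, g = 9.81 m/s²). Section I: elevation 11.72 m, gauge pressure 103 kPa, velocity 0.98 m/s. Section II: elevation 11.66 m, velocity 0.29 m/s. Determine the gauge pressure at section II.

P₂ ≈ 104 kPa

Pressure head at I: ψ₁ = P₁/(ρg) = 103×1000 / (1000 × 9.81) = 10.50 m.
Velocity heads: v₁²/2g = 0.98²/19.62 = 0.049 m; v₂²/2g = 0.29²/19.62 = 0.004 m.
Total head H = z₁ + ψ₁ + v₁²/2g = 11.72 + 10.50 + 0.049 = 22.27 m.
ψ₂ = H − z₂ − v₂²/2g = 22.27 − 11.66 − 0.004 = 10.61 m.
P₂ = ρgψ₂ = 1000 × 9.81 × 10.61 ≈ 104 kPa.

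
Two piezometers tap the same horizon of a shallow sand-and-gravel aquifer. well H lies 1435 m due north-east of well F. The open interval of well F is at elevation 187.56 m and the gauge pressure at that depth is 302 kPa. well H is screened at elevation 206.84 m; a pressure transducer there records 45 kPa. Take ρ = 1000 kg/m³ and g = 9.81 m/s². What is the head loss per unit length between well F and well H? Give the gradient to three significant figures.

Pressure head at well F: ψ = P/(ρg) = 302×1000 / (1000 × 9.81) = 30.78 m.
Total head at well F: h = z + ψ = 187.56 + 30.78 = 218.34 m.
Pressure head at well H: ψ = P/(ρg) = 45×1000 / (1000 × 9.81) = 4.59 m.
Total head at well H: h = z + ψ = 206.84 + 4.59 = 211.43 m.
Head difference: h(well F) − h(well H) = 218.34 − 211.43 = 6.91 m.
Hydraulic gradient: i = |Δh| / L = 6.91 / 1435 = 0.00482.

i ≈ 0.00482 m/m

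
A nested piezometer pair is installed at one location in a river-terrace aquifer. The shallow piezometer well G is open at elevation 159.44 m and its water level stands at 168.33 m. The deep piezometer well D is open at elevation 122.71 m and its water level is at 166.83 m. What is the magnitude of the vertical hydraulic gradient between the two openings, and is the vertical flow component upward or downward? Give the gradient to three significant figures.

|i_v| ≈ 0.0408; vertical flow is downward

Total head at well G: h = 168.33 m (water level in the standpipe).
Total head at well D: h = 166.83 m.
Δh = h(well G) − h(well D) = 168.33 − 166.83 = 1.50 m.
Vertical separation Δz = 159.44 − 122.71 = 36.73 m.
|i_v| = |Δh| / Δz = 1.50 / 36.73 = 0.0408.
Head is higher in the shallow piezometer, so vertical flow is downward (recharge condition).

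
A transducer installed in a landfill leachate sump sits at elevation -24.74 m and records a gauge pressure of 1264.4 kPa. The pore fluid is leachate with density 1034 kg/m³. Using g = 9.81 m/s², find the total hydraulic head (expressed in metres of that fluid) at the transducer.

h ≈ 99.91 m

ψ = P/(ρg) = 1264.4×1000 / (1034 × 9.81) = 124.65 m.
h = z + ψ = -24.74 + 124.65 = 99.91 m.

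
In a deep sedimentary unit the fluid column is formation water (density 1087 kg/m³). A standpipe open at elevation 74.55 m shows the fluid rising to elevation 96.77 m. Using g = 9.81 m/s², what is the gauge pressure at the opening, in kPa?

P ≈ 237 kPa

Pressure head ψ = h − z = 96.77 − 74.55 = 22.22 m.
P = ρgψ = 1087 × 9.81 × 22.22 = 236942 Pa ≈ 237 kPa.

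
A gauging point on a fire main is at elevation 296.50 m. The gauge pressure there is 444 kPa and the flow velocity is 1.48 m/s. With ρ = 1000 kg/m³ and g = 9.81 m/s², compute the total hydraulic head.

Pressure head ψ = P/(ρg) = 444×1000 / (1000 × 9.81) = 45.26 m.
Velocity head = v²/(2g) = 1.48² / (2 × 9.81) = 0.112 m.
h = z + ψ + v²/(2g) = 296.50 + 45.26 + 0.112 = 341.87 m.

h ≈ 341.87 m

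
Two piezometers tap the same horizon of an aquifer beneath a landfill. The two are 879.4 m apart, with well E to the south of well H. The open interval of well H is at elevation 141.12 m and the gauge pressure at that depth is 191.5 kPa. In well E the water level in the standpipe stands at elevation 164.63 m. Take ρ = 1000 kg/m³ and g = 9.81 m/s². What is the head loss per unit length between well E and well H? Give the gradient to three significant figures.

Pressure head at well H: ψ = P/(ρg) = 191.5×1000 / (1000 × 9.81) = 19.52 m.
Total head at well H: h = z + ψ = 141.12 + 19.52 = 160.64 m.
Total head at well E: h = 164.63 m (water level in the piezometer is the total head).
Head difference: h(well H) − h(well E) = 160.64 − 164.63 = -3.99 m.
Hydraulic gradient: i = |Δh| / L = 3.99 / 879.4 = 0.00454.

i ≈ 0.00454 m/m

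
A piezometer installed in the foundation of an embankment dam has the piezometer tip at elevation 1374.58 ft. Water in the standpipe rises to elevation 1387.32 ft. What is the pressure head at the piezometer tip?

Total head h = 1387.32 ft (the water-surface elevation in the piezometer).
Pressure head ψ = h − z = 1387.32 − 1374.58 = 12.74 ft.

ψ ≈ 12.74 ft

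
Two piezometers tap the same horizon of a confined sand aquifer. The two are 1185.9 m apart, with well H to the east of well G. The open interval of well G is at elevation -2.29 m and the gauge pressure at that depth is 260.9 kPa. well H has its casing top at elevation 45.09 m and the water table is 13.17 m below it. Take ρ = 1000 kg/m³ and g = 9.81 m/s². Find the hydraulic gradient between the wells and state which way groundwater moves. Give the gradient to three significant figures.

Pressure head at well G: ψ = P/(ρg) = 260.9×1000 / (1000 × 9.81) = 26.60 m.
Total head at well G: h = z + ψ = -2.29 + 26.60 = 24.31 m.
Total head at well H: h = 45.09 − 13.17 = 31.92 m.
Head difference: h(well G) − h(well H) = 24.31 − 31.92 = -7.61 m.
Hydraulic gradient: i = |Δh| / L = 7.61 / 1185.9 = 0.00642.
Flow is from higher to lower head: from well H toward well G, i.e. toward the west.

i ≈ 0.00642; groundwater flows toward the west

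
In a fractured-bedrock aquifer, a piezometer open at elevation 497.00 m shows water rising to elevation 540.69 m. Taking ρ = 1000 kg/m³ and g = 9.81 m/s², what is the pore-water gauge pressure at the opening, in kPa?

Pressure head ψ = h − z = 540.69 − 497.00 = 43.69 m.
P = ρgψ = 1000 × 9.81 × 43.69 = 428599 Pa ≈ 429 kPa.

P ≈ 429 kPa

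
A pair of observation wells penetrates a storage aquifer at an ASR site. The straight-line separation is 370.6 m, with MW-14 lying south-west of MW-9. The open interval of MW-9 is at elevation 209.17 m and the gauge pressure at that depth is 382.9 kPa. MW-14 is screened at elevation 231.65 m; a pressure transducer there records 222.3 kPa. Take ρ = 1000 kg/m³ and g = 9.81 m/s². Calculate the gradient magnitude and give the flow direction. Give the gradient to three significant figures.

i ≈ 0.0165; groundwater flows toward the north-east

Pressure head at MW-9: ψ = P/(ρg) = 382.9×1000 / (1000 × 9.81) = 39.03 m.
Total head at MW-9: h = z + ψ = 209.17 + 39.03 = 248.20 m.
Pressure head at MW-14: ψ = P/(ρg) = 222.3×1000 / (1000 × 9.81) = 22.66 m.
Total head at MW-14: h = z + ψ = 231.65 + 22.66 = 254.31 m.
Head difference: h(MW-9) − h(MW-14) = 248.20 − 254.31 = -6.11 m.
Hydraulic gradient: i = |Δh| / L = 6.11 / 370.6 = 0.0165.
Flow is from higher to lower head: from MW-14 toward MW-9, i.e. toward the north-east.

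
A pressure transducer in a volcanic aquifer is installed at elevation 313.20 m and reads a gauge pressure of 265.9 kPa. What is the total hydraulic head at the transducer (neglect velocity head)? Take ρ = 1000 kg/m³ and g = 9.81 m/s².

h ≈ 340.30 m

ψ = P/(ρg) = 265.9×1000 / (1000 × 9.81) = 27.10 m.
h = z + ψ = 313.20 + 27.10 = 340.30 m.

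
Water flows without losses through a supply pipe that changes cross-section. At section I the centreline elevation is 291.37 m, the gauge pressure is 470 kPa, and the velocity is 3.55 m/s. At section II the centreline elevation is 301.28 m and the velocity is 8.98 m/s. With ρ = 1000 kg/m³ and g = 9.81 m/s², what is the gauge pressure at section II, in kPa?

Pressure head at I: ψ₁ = P₁/(ρg) = 470×1000 / (1000 × 9.81) = 47.91 m.
Velocity heads: v₁²/2g = 3.55²/19.62 = 0.642 m; v₂²/2g = 8.98²/19.62 = 4.110 m.
Total head H = z₁ + ψ₁ + v₁²/2g = 291.37 + 47.91 + 0.642 = 339.92 m.
ψ₂ = H − z₂ − v₂²/2g = 339.92 − 301.28 − 4.110 = 34.53 m.
P₂ = ρgψ₂ = 1000 × 9.81 × 34.53 ≈ 339 kPa.

P₂ ≈ 339 kPa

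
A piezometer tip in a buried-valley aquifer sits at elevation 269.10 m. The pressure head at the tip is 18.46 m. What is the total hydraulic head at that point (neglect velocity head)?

h = z + ψ = 269.10 + 18.46 = 287.56 m.

h ≈ 287.56 m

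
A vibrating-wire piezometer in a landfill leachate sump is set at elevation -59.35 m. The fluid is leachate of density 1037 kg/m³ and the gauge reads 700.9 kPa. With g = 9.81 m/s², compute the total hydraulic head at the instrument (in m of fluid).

ψ = P/(ρg) = 700.9×1000 / (1037 × 9.81) = 68.90 m.
h = z + ψ = -59.35 + 68.90 = 9.55 m.

h ≈ 9.55 m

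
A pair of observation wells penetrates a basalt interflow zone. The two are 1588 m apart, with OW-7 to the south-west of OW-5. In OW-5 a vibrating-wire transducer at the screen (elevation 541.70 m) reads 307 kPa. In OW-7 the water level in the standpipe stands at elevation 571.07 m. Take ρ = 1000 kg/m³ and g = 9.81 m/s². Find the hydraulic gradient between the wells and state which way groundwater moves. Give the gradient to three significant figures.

Pressure head at OW-5: ψ = P/(ρg) = 307×1000 / (1000 × 9.81) = 31.29 m.
Total head at OW-5: h = z + ψ = 541.70 + 31.29 = 572.99 m.
Total head at OW-7: h = 571.07 m (water level in the piezometer is the total head).
Head difference: h(OW-5) − h(OW-7) = 572.99 − 571.07 = 1.92 m.
Hydraulic gradient: i = |Δh| / L = 1.92 / 1588 = 0.00121.
Flow is from higher to lower head: from OW-5 toward OW-7, i.e. toward the south-west.

i ≈ 0.00121; groundwater flows toward the south-west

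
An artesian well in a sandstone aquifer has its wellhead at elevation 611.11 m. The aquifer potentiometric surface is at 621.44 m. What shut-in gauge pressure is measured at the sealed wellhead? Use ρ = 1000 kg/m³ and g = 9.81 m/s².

Head above the cap: Δh = 621.44 − 611.11 = 10.33 m.
P = ρgΔh = 1000 × 9.81 × 10.33 = 101337 Pa ≈ 101 kPa.

P ≈ 101 kPa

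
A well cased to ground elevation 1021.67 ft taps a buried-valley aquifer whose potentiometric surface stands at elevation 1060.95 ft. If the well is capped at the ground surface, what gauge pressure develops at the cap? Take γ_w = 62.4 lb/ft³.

Head above the cap: Δh = 1060.95 − 1021.67 = 39.28 ft.
P = γΔh/144 = 62.4 × 39.28 / 144 = 17.0 psi.

P ≈ 17.0 psi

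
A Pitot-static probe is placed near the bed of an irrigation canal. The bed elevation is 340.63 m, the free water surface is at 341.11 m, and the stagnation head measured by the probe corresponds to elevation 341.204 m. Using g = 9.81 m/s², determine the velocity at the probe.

Near the bed, under hydrostatic conditions, the piezometric head (z + ψ) equals the free-surface elevation, 341.11 m.
Velocity head = total − piezometric = 341.204 − 341.11 = 0.094 m.
v = √(2g·h_v) = √(2 × 9.81 × 0.094) = 1.36 m/s.

v ≈ 1.36 m/s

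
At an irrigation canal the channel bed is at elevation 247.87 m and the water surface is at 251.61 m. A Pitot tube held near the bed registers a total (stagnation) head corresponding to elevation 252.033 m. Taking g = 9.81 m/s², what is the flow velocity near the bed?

v ≈ 2.88 m/s

Near the bed, under hydrostatic conditions, the piezometric head (z + ψ) equals the free-surface elevation, 251.61 m.
Velocity head = total − piezometric = 252.033 − 251.61 = 0.423 m.
v = √(2g·h_v) = √(2 × 9.81 × 0.423) = 2.88 m/s.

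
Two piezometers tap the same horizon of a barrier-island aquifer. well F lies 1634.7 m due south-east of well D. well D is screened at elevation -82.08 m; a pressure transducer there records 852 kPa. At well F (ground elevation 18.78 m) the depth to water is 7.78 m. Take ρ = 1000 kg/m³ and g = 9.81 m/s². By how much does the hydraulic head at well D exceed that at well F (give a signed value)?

Δh ≈ -6.23 m

Pressure head at well D: ψ = P/(ρg) = 852×1000 / (1000 × 9.81) = 86.85 m.
Total head at well D: h = z + ψ = -82.08 + 86.85 = 4.77 m.
Total head at well F: h = 18.78 − 7.78 = 11.00 m.
Head difference: h(well D) − h(well F) = 4.77 − 11.00 = -6.23 m.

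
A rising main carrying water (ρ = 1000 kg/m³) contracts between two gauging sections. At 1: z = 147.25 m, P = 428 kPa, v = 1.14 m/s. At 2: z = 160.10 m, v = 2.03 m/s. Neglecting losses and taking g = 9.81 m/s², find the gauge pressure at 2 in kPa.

Pressure head at 1: ψ₁ = P₁/(ρg) = 428×1000 / (1000 × 9.81) = 43.63 m.
Velocity heads: v₁²/2g = 1.14²/19.62 = 0.066 m; v₂²/2g = 2.03²/19.62 = 0.210 m.
Total head H = z₁ + ψ₁ + v₁²/2g = 147.25 + 43.63 + 0.066 = 190.95 m.
ψ₂ = H − z₂ − v₂²/2g = 190.95 − 160.10 − 0.210 = 30.64 m.
P₂ = ρgψ₂ = 1000 × 9.81 × 30.64 ≈ 301 kPa.

P₂ ≈ 301 kPa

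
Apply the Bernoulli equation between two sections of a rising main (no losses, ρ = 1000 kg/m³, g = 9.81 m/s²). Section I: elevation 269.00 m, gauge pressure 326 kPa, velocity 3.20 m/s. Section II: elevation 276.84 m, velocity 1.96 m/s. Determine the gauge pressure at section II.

P₂ ≈ 252 kPa

Pressure head at I: ψ₁ = P₁/(ρg) = 326×1000 / (1000 × 9.81) = 33.23 m.
Velocity heads: v₁²/2g = 3.20²/19.62 = 0.522 m; v₂²/2g = 1.96²/19.62 = 0.196 m.
Total head H = z₁ + ψ₁ + v₁²/2g = 269.00 + 33.23 + 0.522 = 302.75 m.
ψ₂ = H − z₂ − v₂²/2g = 302.75 − 276.84 − 0.196 = 25.71 m.
P₂ = ρgψ₂ = 1000 × 9.81 × 25.71 ≈ 252 kPa.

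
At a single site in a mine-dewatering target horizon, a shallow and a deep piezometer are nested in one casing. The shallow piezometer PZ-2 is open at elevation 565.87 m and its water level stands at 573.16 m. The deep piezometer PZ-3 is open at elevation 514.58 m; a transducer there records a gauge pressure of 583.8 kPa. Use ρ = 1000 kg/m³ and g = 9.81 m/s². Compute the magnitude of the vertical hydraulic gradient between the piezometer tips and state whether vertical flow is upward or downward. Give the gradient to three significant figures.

Total head at PZ-2: h = 573.16 m (water level in the standpipe).
Pressure head at PZ-3: ψ = P/(ρg) = 583.8×1000 / (1000 × 9.81) = 59.51 m.
Total head at PZ-3: h = z + ψ = 514.58 + 59.51 = 574.09 m.
Δh = h(PZ-2) − h(PZ-3) = 573.16 − 574.09 = -0.93 m.
Vertical separation Δz = 565.87 − 514.58 = 51.29 m.
|i_v| = |Δh| / Δz = 0.93 / 51.29 = 0.0181.
Head is higher in the deep piezometer, so vertical flow is upward (discharge condition).

|i_v| ≈ 0.0181; vertical flow is upward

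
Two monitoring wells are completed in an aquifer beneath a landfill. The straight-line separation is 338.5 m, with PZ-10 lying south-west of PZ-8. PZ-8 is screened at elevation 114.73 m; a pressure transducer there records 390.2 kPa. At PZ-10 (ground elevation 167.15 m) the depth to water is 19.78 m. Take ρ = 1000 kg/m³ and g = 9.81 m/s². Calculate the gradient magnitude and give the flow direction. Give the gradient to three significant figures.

Pressure head at PZ-8: ψ = P/(ρg) = 390.2×1000 / (1000 × 9.81) = 39.78 m.
Total head at PZ-8: h = z + ψ = 114.73 + 39.78 = 154.51 m.
Total head at PZ-10: h = 167.15 − 19.78 = 147.37 m.
Head difference: h(PZ-8) − h(PZ-10) = 154.51 − 147.37 = 7.14 m.
Hydraulic gradient: i = |Δh| / L = 7.14 / 338.5 = 0.0211.
Flow is from higher to lower head: from PZ-8 toward PZ-10, i.e. toward the south-west.

i ≈ 0.0211; groundwater flows toward the south-west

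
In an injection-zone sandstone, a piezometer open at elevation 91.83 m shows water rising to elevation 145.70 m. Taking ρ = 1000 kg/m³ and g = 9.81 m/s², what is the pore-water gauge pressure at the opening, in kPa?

Pressure head ψ = h − z = 145.70 − 91.83 = 53.87 m.
P = ρgψ = 1000 × 9.81 × 53.87 = 528465 Pa ≈ 528 kPa.

P ≈ 528 kPa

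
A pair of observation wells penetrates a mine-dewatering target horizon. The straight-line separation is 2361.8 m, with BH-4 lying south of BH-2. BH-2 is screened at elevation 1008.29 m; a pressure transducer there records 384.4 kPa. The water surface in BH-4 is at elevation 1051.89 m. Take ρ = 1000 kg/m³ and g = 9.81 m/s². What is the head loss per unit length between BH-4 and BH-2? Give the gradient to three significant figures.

i ≈ 0.00187 m/m

Pressure head at BH-2: ψ = P/(ρg) = 384.4×1000 / (1000 × 9.81) = 39.18 m.
Total head at BH-2: h = z + ψ = 1008.29 + 39.18 = 1047.47 m.
Total head at BH-4: h = 1051.89 m (water level in the piezometer is the total head).
Head difference: h(BH-2) − h(BH-4) = 1047.47 − 1051.89 = -4.42 m.
Hydraulic gradient: i = |Δh| / L = 4.42 / 2361.8 = 0.00187.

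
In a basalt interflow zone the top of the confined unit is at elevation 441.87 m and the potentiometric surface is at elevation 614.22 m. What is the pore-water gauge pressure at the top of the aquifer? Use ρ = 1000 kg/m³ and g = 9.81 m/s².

P ≈ 1690 kPa

Pressure head at the aquifer top: ψ = h − z = 614.22 − 441.87 = 172.35 m.
P = ρgψ = 1000 × 9.81 × 172.35 = 1690754 Pa ≈ 1690 kPa.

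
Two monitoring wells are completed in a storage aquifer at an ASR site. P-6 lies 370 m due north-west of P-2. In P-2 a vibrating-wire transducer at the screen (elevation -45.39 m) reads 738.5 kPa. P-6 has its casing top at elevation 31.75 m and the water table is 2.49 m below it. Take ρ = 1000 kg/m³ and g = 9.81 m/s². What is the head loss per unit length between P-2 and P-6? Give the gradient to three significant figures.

i ≈ 0.00170 m/m

Pressure head at P-2: ψ = P/(ρg) = 738.5×1000 / (1000 × 9.81) = 75.28 m.
Total head at P-2: h = z + ψ = -45.39 + 75.28 = 29.89 m.
Total head at P-6: h = 31.75 − 2.49 = 29.26 m.
Head difference: h(P-2) − h(P-6) = 29.89 − 29.26 = 0.63 m.
Hydraulic gradient: i = |Δh| / L = 0.63 / 370 = 0.00170.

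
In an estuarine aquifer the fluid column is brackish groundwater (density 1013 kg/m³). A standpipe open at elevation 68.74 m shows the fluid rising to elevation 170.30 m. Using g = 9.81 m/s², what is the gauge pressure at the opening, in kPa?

Pressure head ψ = h − z = 170.30 − 68.74 = 101.56 m.
P = ρgψ = 1013 × 9.81 × 101.56 = 1009256 Pa ≈ 1010 kPa.

P ≈ 1010 kPa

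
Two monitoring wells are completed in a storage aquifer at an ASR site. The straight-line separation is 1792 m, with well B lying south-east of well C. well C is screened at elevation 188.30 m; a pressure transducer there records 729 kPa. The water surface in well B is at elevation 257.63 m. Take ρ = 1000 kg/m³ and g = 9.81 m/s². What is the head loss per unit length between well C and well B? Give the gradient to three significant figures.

i ≈ 0.00278 m/m

Pressure head at well C: ψ = P/(ρg) = 729×1000 / (1000 × 9.81) = 74.31 m.
Total head at well C: h = z + ψ = 188.30 + 74.31 = 262.61 m.
Total head at well B: h = 257.63 m (water level in the piezometer is the total head).
Head difference: h(well C) − h(well B) = 262.61 − 257.63 = 4.98 m.
Hydraulic gradient: i = |Δh| / L = 4.98 / 1792 = 0.00278.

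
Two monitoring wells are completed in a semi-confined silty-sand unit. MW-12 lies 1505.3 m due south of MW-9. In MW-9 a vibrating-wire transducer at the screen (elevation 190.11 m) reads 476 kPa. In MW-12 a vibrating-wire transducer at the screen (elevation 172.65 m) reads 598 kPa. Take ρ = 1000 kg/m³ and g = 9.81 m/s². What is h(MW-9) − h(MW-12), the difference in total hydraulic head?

Δh ≈ 5.02 m

Pressure head at MW-9: ψ = P/(ρg) = 476×1000 / (1000 × 9.81) = 48.52 m.
Total head at MW-9: h = z + ψ = 190.11 + 48.52 = 238.63 m.
Pressure head at MW-12: ψ = P/(ρg) = 598×1000 / (1000 × 9.81) = 60.96 m.
Total head at MW-12: h = z + ψ = 172.65 + 60.96 = 233.61 m.
Head difference: h(MW-9) − h(MW-12) = 238.63 − 233.61 = 5.02 m.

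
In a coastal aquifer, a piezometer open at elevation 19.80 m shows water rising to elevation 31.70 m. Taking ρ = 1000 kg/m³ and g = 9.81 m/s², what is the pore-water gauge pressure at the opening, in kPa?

P ≈ 117 kPa

Pressure head ψ = h − z = 31.70 − 19.80 = 11.90 m.
P = ρgψ = 1000 × 9.81 × 11.90 = 116739 Pa ≈ 117 kPa.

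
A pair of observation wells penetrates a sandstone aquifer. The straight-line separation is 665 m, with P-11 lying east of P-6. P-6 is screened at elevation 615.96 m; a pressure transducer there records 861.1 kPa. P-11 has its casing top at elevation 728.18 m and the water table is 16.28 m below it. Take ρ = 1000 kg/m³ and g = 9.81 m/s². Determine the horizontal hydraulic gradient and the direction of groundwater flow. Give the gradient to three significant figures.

i ≈ 0.0123; groundwater flows toward the west

Pressure head at P-6: ψ = P/(ρg) = 861.1×1000 / (1000 × 9.81) = 87.78 m.
Total head at P-6: h = z + ψ = 615.96 + 87.78 = 703.74 m.
Total head at P-11: h = 728.18 − 16.28 = 711.90 m.
Head difference: h(P-6) − h(P-11) = 703.74 − 711.90 = -8.16 m.
Hydraulic gradient: i = |Δh| / L = 8.16 / 665 = 0.0123.
Flow is from higher to lower head: from P-11 toward P-6, i.e. toward the west.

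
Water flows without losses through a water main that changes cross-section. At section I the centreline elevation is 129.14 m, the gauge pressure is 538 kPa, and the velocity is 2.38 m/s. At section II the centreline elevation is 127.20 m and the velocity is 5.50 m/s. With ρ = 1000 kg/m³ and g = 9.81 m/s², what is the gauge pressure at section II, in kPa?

Pressure head at I: ψ₁ = P₁/(ρg) = 538×1000 / (1000 × 9.81) = 54.84 m.
Velocity heads: v₁²/2g = 2.38²/19.62 = 0.289 m; v₂²/2g = 5.50²/19.62 = 1.542 m.
Total head H = z₁ + ψ₁ + v₁²/2g = 129.14 + 54.84 + 0.289 = 184.27 m.
ψ₂ = H − z₂ − v₂²/2g = 184.27 − 127.20 − 1.542 = 55.53 m.
P₂ = ρgψ₂ = 1000 × 9.81 × 55.53 ≈ 545 kPa.

P₂ ≈ 545 kPa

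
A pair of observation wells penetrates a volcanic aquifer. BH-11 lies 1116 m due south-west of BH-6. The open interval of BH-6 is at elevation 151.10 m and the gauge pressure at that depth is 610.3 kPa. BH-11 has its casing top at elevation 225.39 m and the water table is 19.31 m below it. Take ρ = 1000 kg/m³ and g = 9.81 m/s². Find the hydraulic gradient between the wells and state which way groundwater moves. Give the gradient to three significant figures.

Pressure head at BH-6: ψ = P/(ρg) = 610.3×1000 / (1000 × 9.81) = 62.21 m.
Total head at BH-6: h = z + ψ = 151.10 + 62.21 = 213.31 m.
Total head at BH-11: h = 225.39 − 19.31 = 206.08 m.
Head difference: h(BH-6) − h(BH-11) = 213.31 − 206.08 = 7.23 m.
Hydraulic gradient: i = |Δh| / L = 7.23 / 1116 = 0.00648.
Flow is from higher to lower head: from BH-6 toward BH-11, i.e. toward the south-west.

i ≈ 0.00648; groundwater flows toward the south-west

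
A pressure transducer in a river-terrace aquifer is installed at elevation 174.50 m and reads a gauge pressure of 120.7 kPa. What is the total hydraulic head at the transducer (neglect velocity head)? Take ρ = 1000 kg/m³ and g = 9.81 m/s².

ψ = P/(ρg) = 120.7×1000 / (1000 × 9.81) = 12.30 m.
h = z + ψ = 174.50 + 12.30 = 186.80 m.

h ≈ 186.80 m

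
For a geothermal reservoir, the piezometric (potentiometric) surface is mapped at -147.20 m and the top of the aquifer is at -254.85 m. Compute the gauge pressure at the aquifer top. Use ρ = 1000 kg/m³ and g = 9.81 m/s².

Pressure head at the aquifer top: ψ = h − z = -147.20 − (-254.85) = 107.65 m.
P = ρgψ = 1000 × 9.81 × 107.65 = 1056046 Pa ≈ 1060 kPa.

P ≈ 1060 kPa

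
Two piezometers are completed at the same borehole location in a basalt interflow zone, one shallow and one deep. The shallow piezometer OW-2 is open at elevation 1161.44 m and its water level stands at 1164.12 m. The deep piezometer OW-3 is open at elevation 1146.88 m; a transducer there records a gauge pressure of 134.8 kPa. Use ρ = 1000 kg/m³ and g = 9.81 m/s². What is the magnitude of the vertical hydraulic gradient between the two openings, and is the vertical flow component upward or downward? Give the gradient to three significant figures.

Total head at OW-2: h = 1164.12 m (water level in the standpipe).
Pressure head at OW-3: ψ = P/(ρg) = 134.8×1000 / (1000 × 9.81) = 13.74 m.
Total head at OW-3: h = z + ψ = 1146.88 + 13.74 = 1160.62 m.
Δh = h(OW-2) − h(OW-3) = 1164.12 − 1160.62 = 3.50 m.
Vertical separation Δz = 1161.44 − 1146.88 = 14.56 m.
|i_v| = |Δh| / Δz = 3.50 / 14.56 = 0.240.
Head is higher in the shallow piezometer, so vertical flow is downward (recharge condition).

|i_v| ≈ 0.240; vertical flow is downward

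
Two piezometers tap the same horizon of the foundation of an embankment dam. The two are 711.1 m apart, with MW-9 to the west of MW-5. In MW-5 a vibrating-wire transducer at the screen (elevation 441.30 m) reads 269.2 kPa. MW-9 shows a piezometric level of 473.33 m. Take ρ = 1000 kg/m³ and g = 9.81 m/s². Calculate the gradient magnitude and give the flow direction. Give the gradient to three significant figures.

Pressure head at MW-5: ψ = P/(ρg) = 269.2×1000 / (1000 × 9.81) = 27.44 m.
Total head at MW-5: h = z + ψ = 441.30 + 27.44 = 468.74 m.
Total head at MW-9: h = 473.33 m (water level in the piezometer is the total head).
Head difference: h(MW-5) − h(MW-9) = 468.74 − 473.33 = -4.59 m.
Hydraulic gradient: i = |Δh| / L = 4.59 / 711.1 = 0.00645.
Flow is from higher to lower head: from MW-9 toward MW-5, i.e. toward the east.

i ≈ 0.00645; groundwater flows toward the east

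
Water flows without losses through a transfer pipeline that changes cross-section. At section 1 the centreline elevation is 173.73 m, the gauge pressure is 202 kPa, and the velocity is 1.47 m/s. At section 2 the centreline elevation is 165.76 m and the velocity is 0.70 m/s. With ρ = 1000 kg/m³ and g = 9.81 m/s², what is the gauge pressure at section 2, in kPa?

P₂ ≈ 281 kPa

Pressure head at 1: ψ₁ = P₁/(ρg) = 202×1000 / (1000 × 9.81) = 20.59 m.
Velocity heads: v₁²/2g = 1.47²/19.62 = 0.110 m; v₂²/2g = 0.70²/19.62 = 0.025 m.
Total head H = z₁ + ψ₁ + v₁²/2g = 173.73 + 20.59 + 0.110 = 194.43 m.
ψ₂ = H − z₂ − v₂²/2g = 194.43 − 165.76 − 0.025 = 28.65 m.
P₂ = ρgψ₂ = 1000 × 9.81 × 28.65 ≈ 281 kPa.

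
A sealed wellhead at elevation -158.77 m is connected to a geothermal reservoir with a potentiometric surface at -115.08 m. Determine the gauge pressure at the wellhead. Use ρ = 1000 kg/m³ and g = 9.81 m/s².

P ≈ 429 kPa

Head above the cap: Δh = -115.08 − (-158.77) = 43.69 m.
P = ρgΔh = 1000 × 9.81 × 43.69 = 428599 Pa ≈ 429 kPa.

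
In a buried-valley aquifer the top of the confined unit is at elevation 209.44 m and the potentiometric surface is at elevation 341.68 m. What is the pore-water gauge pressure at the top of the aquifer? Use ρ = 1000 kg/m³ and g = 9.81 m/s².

Pressure head at the aquifer top: ψ = h − z = 341.68 − 209.44 = 132.24 m.
P = ρgψ = 1000 × 9.81 × 132.24 = 1297274 Pa ≈ 1300 kPa.

P ≈ 1300 kPa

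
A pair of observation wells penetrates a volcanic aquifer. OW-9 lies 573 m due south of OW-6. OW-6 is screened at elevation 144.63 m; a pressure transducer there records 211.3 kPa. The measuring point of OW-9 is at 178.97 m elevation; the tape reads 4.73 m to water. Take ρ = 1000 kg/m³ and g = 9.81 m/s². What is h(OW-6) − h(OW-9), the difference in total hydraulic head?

Δh ≈ -8.07 m

Pressure head at OW-6: ψ = P/(ρg) = 211.3×1000 / (1000 × 9.81) = 21.54 m.
Total head at OW-6: h = z + ψ = 144.63 + 21.54 = 166.17 m.
Total head at OW-9: h = 178.97 − 4.73 = 174.24 m.
Head difference: h(OW-6) − h(OW-9) = 166.17 − 174.24 = -8.07 m.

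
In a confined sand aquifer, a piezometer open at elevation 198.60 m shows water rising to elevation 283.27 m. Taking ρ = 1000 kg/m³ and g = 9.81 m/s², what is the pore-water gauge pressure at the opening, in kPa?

P ≈ 831 kPa

Pressure head ψ = h − z = 283.27 − 198.60 = 84.67 m.
P = ρgψ = 1000 × 9.81 × 84.67 = 830613 Pa ≈ 831 kPa.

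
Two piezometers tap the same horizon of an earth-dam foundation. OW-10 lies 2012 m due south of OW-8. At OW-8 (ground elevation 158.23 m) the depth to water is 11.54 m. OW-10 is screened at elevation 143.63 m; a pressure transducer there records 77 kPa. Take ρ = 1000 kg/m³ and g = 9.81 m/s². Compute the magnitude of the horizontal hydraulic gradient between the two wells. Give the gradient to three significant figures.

Total head at OW-8: h = 158.23 − 11.54 = 146.69 m.
Pressure head at OW-10: ψ = P/(ρg) = 77×1000 / (1000 × 9.81) = 7.85 m.
Total head at OW-10: h = z + ψ = 143.63 + 7.85 = 151.48 m.
Head difference: h(OW-8) − h(OW-10) = 146.69 − 151.48 = -4.79 m.
Hydraulic gradient: i = |Δh| / L = 4.79 / 2012 = 0.00238.

i ≈ 0.00238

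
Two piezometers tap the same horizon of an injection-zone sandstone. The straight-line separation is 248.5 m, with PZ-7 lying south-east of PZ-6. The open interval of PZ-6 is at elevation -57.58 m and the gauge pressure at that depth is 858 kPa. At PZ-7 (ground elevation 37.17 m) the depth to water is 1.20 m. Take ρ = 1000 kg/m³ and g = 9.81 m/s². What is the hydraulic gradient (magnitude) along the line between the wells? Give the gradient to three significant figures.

Pressure head at PZ-6: ψ = P/(ρg) = 858×1000 / (1000 × 9.81) = 87.46 m.
Total head at PZ-6: h = z + ψ = -57.58 + 87.46 = 29.88 m.
Total head at PZ-7: h = 37.17 − 1.20 = 35.97 m.
Head difference: h(PZ-6) − h(PZ-7) = 29.88 − 35.97 = -6.09 m.
Hydraulic gradient: i = |Δh| / L = 6.09 / 248.5 = 0.0245.

i ≈ 0.0245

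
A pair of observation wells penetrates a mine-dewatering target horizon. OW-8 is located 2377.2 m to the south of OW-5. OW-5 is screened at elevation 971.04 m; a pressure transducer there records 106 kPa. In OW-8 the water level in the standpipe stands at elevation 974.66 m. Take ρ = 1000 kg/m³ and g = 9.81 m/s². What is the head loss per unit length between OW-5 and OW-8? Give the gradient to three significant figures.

i ≈ 0.00302 m/m

Pressure head at OW-5: ψ = P/(ρg) = 106×1000 / (1000 × 9.81) = 10.81 m.
Total head at OW-5: h = z + ψ = 971.04 + 10.81 = 981.85 m.
Total head at OW-8: h = 974.66 m (water level in the piezometer is the total head).
Head difference: h(OW-5) − h(OW-8) = 981.85 − 974.66 = 7.19 m.
Hydraulic gradient: i = |Δh| / L = 7.19 / 2377.2 = 0.00302.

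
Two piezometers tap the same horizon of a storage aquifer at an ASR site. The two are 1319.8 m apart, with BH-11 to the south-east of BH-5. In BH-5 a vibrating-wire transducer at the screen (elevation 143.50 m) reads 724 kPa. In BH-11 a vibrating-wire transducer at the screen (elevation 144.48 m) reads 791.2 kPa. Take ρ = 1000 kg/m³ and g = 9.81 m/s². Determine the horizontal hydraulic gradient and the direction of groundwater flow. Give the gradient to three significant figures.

i ≈ 0.00593; groundwater flows toward the north-west

Pressure head at BH-5: ψ = P/(ρg) = 724×1000 / (1000 × 9.81) = 73.80 m.
Total head at BH-5: h = z + ψ = 143.50 + 73.80 = 217.30 m.
Pressure head at BH-11: ψ = P/(ρg) = 791.2×1000 / (1000 × 9.81) = 80.65 m.
Total head at BH-11: h = z + ψ = 144.48 + 80.65 = 225.13 m.
Head difference: h(BH-5) − h(BH-11) = 217.30 − 225.13 = -7.83 m.
Hydraulic gradient: i = |Δh| / L = 7.83 / 1319.8 = 0.00593.
Flow is from higher to lower head: from BH-11 toward BH-5, i.e. toward the north-west.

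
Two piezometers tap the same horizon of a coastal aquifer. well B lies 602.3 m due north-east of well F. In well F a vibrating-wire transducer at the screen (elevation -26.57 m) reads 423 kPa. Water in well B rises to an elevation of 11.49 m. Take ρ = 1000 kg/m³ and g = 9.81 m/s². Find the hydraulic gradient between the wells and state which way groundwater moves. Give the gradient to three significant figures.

Pressure head at well F: ψ = P/(ρg) = 423×1000 / (1000 × 9.81) = 43.12 m.
Total head at well F: h = z + ψ = -26.57 + 43.12 = 16.55 m.
Total head at well B: h = 11.49 m (water level in the piezometer is the total head).
Head difference: h(well F) − h(well B) = 16.55 − 11.49 = 5.06 m.
Hydraulic gradient: i = |Δh| / L = 5.06 / 602.3 = 0.00840.
Flow is from higher to lower head: from well F toward well B, i.e. toward the north-east.

i ≈ 0.00840; groundwater flows toward the north-east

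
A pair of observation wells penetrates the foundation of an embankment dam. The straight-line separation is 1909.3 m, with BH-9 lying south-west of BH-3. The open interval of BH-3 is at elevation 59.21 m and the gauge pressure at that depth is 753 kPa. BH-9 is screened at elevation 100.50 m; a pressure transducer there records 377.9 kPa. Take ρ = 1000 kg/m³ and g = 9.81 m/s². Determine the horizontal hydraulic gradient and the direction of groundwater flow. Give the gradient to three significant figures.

i ≈ 0.00160; groundwater flows toward the north-east

Pressure head at BH-3: ψ = P/(ρg) = 753×1000 / (1000 × 9.81) = 76.76 m.
Total head at BH-3: h = z + ψ = 59.21 + 76.76 = 135.97 m.
Pressure head at BH-9: ψ = P/(ρg) = 377.9×1000 / (1000 × 9.81) = 38.52 m.
Total head at BH-9: h = z + ψ = 100.50 + 38.52 = 139.02 m.
Head difference: h(BH-3) − h(BH-9) = 135.97 − 139.02 = -3.05 m.
Hydraulic gradient: i = |Δh| / L = 3.05 / 1909.3 = 0.00160.
Flow is from higher to lower head: from BH-9 toward BH-3, i.e. toward the north-east.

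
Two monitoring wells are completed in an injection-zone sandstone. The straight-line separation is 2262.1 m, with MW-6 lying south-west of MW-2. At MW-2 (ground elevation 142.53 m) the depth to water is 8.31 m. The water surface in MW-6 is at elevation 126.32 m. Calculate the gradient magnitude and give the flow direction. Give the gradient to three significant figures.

Total head at MW-2: h = 142.53 − 8.31 = 134.22 m.
Total head at MW-6: h = 126.32 m (water level in the piezometer is the total head).
Head difference: h(MW-2) − h(MW-6) = 134.22 − 126.32 = 7.90 m.
Hydraulic gradient: i = |Δh| / L = 7.90 / 2262.1 = 0.00349.
Flow is from higher to lower head: from MW-2 toward MW-6, i.e. toward the south-west.

i ≈ 0.00349; groundwater flows toward the south-west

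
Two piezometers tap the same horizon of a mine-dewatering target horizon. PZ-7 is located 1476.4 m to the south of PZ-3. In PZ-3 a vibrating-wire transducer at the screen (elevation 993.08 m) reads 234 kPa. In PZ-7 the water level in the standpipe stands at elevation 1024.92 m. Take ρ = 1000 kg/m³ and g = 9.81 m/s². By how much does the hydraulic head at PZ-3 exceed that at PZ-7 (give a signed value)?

Pressure head at PZ-3: ψ = P/(ρg) = 234×1000 / (1000 × 9.81) = 23.85 m.
Total head at PZ-3: h = z + ψ = 993.08 + 23.85 = 1016.93 m.
Total head at PZ-7: h = 1024.92 m (water level in the piezometer is the total head).
Head difference: h(PZ-3) − h(PZ-7) = 1016.93 − 1024.92 = -7.99 m.

Δh ≈ -7.99 m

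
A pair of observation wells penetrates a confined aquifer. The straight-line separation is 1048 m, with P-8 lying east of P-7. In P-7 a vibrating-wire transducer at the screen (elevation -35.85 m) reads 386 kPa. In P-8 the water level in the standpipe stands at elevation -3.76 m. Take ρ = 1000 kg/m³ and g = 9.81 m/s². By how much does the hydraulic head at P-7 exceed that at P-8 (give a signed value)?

Δh ≈ 7.26 m

Pressure head at P-7: ψ = P/(ρg) = 386×1000 / (1000 × 9.81) = 39.35 m.
Total head at P-7: h = z + ψ = -35.85 + 39.35 = 3.50 m.
Total head at P-8: h = -3.76 m (water level in the piezometer is the total head).
Head difference: h(P-7) − h(P-8) = 3.50 − (-3.76) = 7.26 m.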